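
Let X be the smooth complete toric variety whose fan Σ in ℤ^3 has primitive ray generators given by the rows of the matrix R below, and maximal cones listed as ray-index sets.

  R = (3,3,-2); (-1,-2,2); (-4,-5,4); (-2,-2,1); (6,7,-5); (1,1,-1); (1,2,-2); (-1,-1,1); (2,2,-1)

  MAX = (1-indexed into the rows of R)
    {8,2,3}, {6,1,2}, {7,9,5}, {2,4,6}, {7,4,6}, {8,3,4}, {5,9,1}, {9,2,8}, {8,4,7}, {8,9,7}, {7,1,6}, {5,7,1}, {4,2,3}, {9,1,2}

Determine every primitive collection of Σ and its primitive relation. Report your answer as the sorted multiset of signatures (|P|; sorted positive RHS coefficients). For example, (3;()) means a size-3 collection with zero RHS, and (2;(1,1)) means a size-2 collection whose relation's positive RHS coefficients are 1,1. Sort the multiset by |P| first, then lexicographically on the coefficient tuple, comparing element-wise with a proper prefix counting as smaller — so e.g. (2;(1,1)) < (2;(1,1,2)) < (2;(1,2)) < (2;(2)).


Primitive collections (17):

  P={2,7}:  v_{2} + v_{7} = 0 ; sig = (2;())
  P={4,9}:  v_{4} + v_{9} = 0 ; sig = (2;())
  P={6,8}:  v_{6} + v_{8} = 0 ; sig = (2;())
  P={1,3}:  v_{1} + v_{3} = v_{2} ; sig = (2;(1))
  P={1,4}:  v_{1} + v_{4} = v_{6} ; sig = (2;(1))
  P={1,8}:  v_{1} + v_{8} = v_{9} ; sig = (2;(1))
  P={3,5}:  v_{3} + v_{5} = v_{9} ; sig = (2;(1))
  P={6,9}:  v_{6} + v_{9} = v_{1} ; sig = (2;(1))
  P={2,5}:  v_{2} + v_{5} = v_{1} + v_{9} ; sig = (2;(1,1))
  P={3,6}:  v_{3} + v_{6} = v_{2} + v_{4} ; sig = (2;(1,1))
  P={3,7}:  v_{3} + v_{7} = v_{4} + v_{8} ; sig = (2;(1,1))
  P={3,9}:  v_{3} + v_{9} = v_{2} + v_{8} ; sig = (2;(1,1))
  P={4,5}:  v_{4} + v_{5} = v_{1} + v_{7} ; sig = (2;(1,1))
  P={5,6}:  v_{5} + v_{6} = 2·v_{1} + v_{7} ; sig = (2;(1,2))
  P={5,8}:  v_{5} + v_{8} = v_{7} + 2·v_{9} ; sig = (2;(1,2))
  P={1,7,9}:  v_{1} + v_{7} + v_{9} = v_{5} ; sig = (3;(1))
  P={2,4,8}:  v_{2} + v_{4} + v_{8} = v_{3} ; sig = (3;(1))

Signatures (|P|; sorted positive RHS coefficients), sorted:
    |P|=2: 15 collections, coeffs (), (), (), (1), (1), (1), (1), (1), (1,1), (1,1), (1,1), (1,1), (1,1), (1,2), (1,2)
    |P|=3: 2 collections, coeffs (1), (1)


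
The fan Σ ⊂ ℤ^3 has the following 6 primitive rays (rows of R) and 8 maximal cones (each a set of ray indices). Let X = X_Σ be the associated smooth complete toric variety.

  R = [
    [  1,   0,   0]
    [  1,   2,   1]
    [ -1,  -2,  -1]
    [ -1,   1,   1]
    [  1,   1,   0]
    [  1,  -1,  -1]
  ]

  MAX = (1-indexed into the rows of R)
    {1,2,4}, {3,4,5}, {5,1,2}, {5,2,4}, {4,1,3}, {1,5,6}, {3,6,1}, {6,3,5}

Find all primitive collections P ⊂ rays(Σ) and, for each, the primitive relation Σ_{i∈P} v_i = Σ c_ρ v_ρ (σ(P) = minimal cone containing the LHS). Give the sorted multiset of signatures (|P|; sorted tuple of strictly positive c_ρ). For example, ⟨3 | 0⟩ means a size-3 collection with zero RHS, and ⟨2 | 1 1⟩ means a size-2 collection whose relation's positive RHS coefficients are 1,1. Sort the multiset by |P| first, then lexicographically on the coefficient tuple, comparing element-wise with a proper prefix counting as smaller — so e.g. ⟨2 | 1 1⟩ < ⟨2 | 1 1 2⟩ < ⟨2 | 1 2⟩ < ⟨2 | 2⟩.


Δ(Σ) — 6 vertices, 5 min non-faces:

  {2,3}:  v_{2} + v_{3} = 0  →  sig = ⟨2 | 0⟩
  {4,6}:  v_{4} + v_{6} = 0  →  sig = ⟨2 | 0⟩
  {2,6}:  v_{2} + v_{6} = v_{1} + v_{5}  →  sig = ⟨2 | 1 1⟩
  {1,3,5}:  v_{1} + v_{3} + v_{5} = v_{6}  →  sig = ⟨3 | 1⟩
  {1,4,5}:  v_{1} + v_{4} + v_{5} = v_{2}  →  sig = ⟨3 | 1⟩

Signatures (|P|; sorted positive RHS coefficients), sorted:
    |P|=2: 3 collections, coeffs (), (), (1,1)
    |P|=3: 2 collections, coeffs (1), (1)


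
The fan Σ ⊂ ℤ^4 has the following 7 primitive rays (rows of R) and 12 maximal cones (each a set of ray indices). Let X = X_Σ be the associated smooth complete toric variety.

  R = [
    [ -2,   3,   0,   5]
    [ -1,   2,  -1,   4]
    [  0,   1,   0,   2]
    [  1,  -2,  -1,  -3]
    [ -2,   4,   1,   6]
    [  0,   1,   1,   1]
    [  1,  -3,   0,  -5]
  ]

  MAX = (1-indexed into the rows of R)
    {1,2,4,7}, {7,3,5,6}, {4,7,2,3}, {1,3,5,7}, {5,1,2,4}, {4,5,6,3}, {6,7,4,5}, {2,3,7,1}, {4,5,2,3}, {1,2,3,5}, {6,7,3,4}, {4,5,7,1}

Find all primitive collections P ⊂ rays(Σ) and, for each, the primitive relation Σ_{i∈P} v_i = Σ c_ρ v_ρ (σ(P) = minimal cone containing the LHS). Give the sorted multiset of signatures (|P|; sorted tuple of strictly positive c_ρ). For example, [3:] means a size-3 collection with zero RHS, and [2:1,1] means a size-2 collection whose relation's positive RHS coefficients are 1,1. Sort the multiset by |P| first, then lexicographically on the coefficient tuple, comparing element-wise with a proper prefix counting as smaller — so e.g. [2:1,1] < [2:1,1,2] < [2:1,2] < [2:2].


5 collections generate NE(X_Σ); each relation:

  P = {1,6}:  v_{1} + v_{6} = v_{5}  so sig = [2:1]
  P = {2,6}:  v_{2} + v_{6} = v_{3} + v_{4} + v_{5}  so sig = [2:1,1,1]
  P = {1,3,4}:  v_{1} + v_{3} + v_{4} = v_{2}  so sig = [3:1]
  P = {2,5,7}:  v_{2} + v_{5} + v_{7} = v_{1}  so sig = [3:1]
  P = {3,4,5,7}:  v_{3} + v_{4} + v_{5} + v_{7} = 0  so sig = [4:]

Signatures (|P|; sorted positive RHS coefficients), sorted:
    [2:1]
    [2:1,1,1]
    [3:1]
    [3:1]
    [4:]


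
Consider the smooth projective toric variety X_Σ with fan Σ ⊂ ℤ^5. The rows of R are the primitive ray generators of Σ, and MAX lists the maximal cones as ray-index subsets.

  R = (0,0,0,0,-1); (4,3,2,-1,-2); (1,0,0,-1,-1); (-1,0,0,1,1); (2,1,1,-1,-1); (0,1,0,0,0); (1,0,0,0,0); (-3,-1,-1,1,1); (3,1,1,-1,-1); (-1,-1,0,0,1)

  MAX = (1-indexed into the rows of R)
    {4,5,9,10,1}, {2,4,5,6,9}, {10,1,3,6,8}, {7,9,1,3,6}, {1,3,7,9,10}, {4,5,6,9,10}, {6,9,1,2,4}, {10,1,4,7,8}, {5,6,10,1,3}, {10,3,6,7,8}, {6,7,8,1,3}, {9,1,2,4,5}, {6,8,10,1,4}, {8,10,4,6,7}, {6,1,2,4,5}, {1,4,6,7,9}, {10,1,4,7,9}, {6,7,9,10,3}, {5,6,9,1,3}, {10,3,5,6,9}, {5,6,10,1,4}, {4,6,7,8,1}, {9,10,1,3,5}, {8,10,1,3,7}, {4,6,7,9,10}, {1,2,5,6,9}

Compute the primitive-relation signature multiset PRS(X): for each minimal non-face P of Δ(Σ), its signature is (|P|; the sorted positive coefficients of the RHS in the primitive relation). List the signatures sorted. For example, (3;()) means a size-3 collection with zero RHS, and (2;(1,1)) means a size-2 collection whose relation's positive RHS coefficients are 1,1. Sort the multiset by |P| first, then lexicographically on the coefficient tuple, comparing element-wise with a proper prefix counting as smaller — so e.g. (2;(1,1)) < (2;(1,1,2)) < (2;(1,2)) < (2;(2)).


Minimal non-faces — 11 found among 10 rays, 26 max cones:

  {3,4}:  v_{3} + v_{4} = 0  ⟹  sig = (2;())
  {8,9}:  v_{8} + v_{9} = 0  ⟹  sig = (2;())
  {5,7}:  v_{5} + v_{7} = v_{9}  ⟹  sig = (2;(1))
  {5,8}:  v_{5} + v_{8} = v_{1} + v_{6} + v_{10}  ⟹  sig = (2;(1,1,1))
  {2,3}:  v_{2} + v_{3} = v_{1} + v_{5} + v_{6} + v_{9}  ⟹  sig = (2;(1,1,1,1))
  {2,8}:  v_{2} + v_{8} = v_{1} + v_{4} + v_{5} + v_{6}  ⟹  sig = (2;(1,1,1,1))
  {2,7}:  v_{2} + v_{7} = v_{1} + v_{4} + v_{6} + 2·v_{9}  ⟹  sig = (2;(1,1,1,2))
  {2,10}:  v_{2} + v_{10} = v_{4} + 2·v_{5}  ⟹  sig = (2;(1,2))
  {1,6,7,10}:  v_{1} + v_{6} + v_{7} + v_{10} = 0  ⟹  sig = (4;())
  {1,6,9,10}:  v_{1} + v_{6} + v_{9} + v_{10} = v_{5}  ⟹  sig = (4;(1))
  {1,4,5,6,9}:  v_{1} + v_{4} + v_{5} + v_{6} + v_{9} = v_{2}  ⟹  sig = (5;(1))

Signatures (|P|; sorted positive RHS coefficients), sorted:
    |P|=2: 8 collections, coeffs (), (), (1), (1,1,1), (1,1,1,1), (1,1,1,1), (1,1,1,2), (1,2)
    |P|=4: 2 collections, coeffs (), (1)
    |P|=5: 1 collection, coeffs (1)


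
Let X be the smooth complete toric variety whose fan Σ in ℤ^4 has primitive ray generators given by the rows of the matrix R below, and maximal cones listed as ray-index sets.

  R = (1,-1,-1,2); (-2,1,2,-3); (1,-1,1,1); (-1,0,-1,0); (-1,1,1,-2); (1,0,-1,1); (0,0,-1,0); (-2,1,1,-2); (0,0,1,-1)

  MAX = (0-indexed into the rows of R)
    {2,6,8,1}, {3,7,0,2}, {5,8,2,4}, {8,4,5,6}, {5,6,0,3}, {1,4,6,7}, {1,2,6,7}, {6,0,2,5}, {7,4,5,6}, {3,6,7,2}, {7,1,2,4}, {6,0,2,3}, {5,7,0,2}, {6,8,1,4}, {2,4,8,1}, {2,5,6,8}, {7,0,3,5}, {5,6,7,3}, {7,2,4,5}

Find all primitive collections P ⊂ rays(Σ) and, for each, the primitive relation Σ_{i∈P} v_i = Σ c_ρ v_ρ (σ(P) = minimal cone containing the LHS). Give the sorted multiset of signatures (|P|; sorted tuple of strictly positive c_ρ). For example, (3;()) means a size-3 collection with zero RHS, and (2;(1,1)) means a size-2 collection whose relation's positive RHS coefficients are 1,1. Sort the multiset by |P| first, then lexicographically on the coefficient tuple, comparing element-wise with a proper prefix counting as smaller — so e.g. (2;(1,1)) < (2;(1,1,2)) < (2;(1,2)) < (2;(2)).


The 12 primitive collections of Σ (r=9, n=4):

  P = {0,4}:  v_{0} + v_{4} = 0  →  sig = (2;())
  P = {1,5}:  v_{1} + v_{5} = v_{4}  →  sig = (2;(1))
  P = {7,8}:  v_{7} + v_{8} = v_{1}  →  sig = (2;(1))
  P = {0,8}:  v_{0} + v_{8} = v_{2} + v_{6}  →  sig = (2;(1,1))
  P = {3,4}:  v_{3} + v_{4} = v_{6} + v_{7}  →  sig = (2;(1,1))
  P = {0,1}:  v_{0} + v_{1} = v_{2} + v_{6} + v_{7}  →  sig = (2;(1,1,1))
  P = {3,8}:  v_{3} + v_{8} = v_{2} + 2·v_{6} + v_{7}  →  sig = (2;(1,1,2))
  P = {1,3}:  v_{1} + v_{3} = v_{2} + 2·v_{6} + 2·v_{7}  →  sig = (2;(1,2,2))
  P = {0,6,7}:  v_{0} + v_{6} + v_{7} = v_{3}  →  sig = (3;(1))
  P = {2,3,5}:  v_{2} + v_{3} + v_{5} = v_{0}  →  sig = (3;(1))
  P = {2,4,6}:  v_{2} + v_{4} + v_{6} = v_{8}  →  sig = (3;(1))
  P = {2,5,6,7}:  v_{2} + v_{5} + v_{6} + v_{7} = 0  →  sig = (4;())

so the primitive-relation signature multiset is
    (2;())
    (2;(1))
    (2;(1))
    (2;(1,1))
    (2;(1,1))
    (2;(1,1,1))
    (2;(1,1,2))
    (2;(1,2,2))
    (3;(1))
    (3;(1))
    (3;(1))
    (4;())


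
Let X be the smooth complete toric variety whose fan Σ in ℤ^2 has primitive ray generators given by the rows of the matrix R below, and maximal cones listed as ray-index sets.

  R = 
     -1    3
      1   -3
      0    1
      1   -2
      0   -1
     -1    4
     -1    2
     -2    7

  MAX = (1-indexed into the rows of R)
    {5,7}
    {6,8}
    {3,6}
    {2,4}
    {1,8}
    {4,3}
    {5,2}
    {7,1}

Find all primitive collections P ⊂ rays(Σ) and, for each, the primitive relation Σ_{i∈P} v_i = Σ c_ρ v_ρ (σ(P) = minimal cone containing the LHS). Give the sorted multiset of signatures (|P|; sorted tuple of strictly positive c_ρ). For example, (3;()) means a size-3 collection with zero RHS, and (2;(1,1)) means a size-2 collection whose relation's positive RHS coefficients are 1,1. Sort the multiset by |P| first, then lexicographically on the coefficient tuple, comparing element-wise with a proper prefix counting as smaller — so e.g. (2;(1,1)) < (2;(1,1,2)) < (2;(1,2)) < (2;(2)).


|primitive collections| = 20. Relations:

  • {1,2}:  v_{1} + v_{2} = 0  →  sig = (2;())
  • {3,5}:  v_{3} + v_{5} = 0  →  sig = (2;())
  • {4,7}:  v_{4} + v_{7} = 0  →  sig = (2;())
  • {1,3}:  v_{1} + v_{3} = v_{6}  →  sig = (2;(1))
  • {1,4}:  v_{1} + v_{4} = v_{3}  →  sig = (2;(1))
  • {1,5}:  v_{1} + v_{5} = v_{7}  →  sig = (2;(1))
  • {1,6}:  v_{1} + v_{6} = v_{8}  →  sig = (2;(1))
  • {2,3}:  v_{2} + v_{3} = v_{4}  →  sig = (2;(1))
  • {2,6}:  v_{2} + v_{6} = v_{3}  →  sig = (2;(1))
  • {2,7}:  v_{2} + v_{7} = v_{5}  →  sig = (2;(1))
  • {2,8}:  v_{2} + v_{8} = v_{6}  →  sig = (2;(1))
  • {3,7}:  v_{3} + v_{7} = v_{1}  →  sig = (2;(1))
  • {4,5}:  v_{4} + v_{5} = v_{2}  →  sig = (2;(1))
  • {5,6}:  v_{5} + v_{6} = v_{1}  →  sig = (2;(1))
  • {4,8}:  v_{4} + v_{8} = v_{3} + v_{6}  →  sig = (2;(1,1))
  • {3,8}:  v_{3} + v_{8} = 2·v_{6}  →  sig = (2;(2))
  • {4,6}:  v_{4} + v_{6} = 2·v_{3}  →  sig = (2;(2))
  • {5,8}:  v_{5} + v_{8} = 2·v_{1}  →  sig = (2;(2))
  • {6,7}:  v_{6} + v_{7} = 2·v_{1}  →  sig = (2;(2))
  • {7,8}:  v_{7} + v_{8} = 3·v_{1}  →  sig = (2;(3))

Sorted signature multiset PRS(X):
    |P|=2: 20 collections, coeffs (), (), (), (1), (1), (1), (1), (1), (1), (1), (1), (1), (1), (1), (1,1), (2), (2), (2), (2), (3)


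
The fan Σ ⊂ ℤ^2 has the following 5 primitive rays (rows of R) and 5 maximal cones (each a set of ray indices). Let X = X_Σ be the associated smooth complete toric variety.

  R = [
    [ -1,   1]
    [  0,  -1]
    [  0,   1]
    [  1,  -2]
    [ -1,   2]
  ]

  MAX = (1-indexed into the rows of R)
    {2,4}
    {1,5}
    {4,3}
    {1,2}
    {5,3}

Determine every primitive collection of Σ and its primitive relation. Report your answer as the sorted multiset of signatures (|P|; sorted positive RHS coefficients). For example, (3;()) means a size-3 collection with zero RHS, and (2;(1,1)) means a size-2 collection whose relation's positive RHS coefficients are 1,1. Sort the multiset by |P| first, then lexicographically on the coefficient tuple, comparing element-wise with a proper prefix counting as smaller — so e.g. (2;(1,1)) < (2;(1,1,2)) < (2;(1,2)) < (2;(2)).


Minimal non-faces — 5 found among 5 rays, 5 max cones:

  P = {2,3}:  v_{2} + v_{3} = 0  so sig = (2;())
  P = {4,5}:  v_{4} + v_{5} = 0  so sig = (2;())
  P = {1,3}:  v_{1} + v_{3} = v_{5}  so sig = (2;(1))
  P = {1,4}:  v_{1} + v_{4} = v_{2}  so sig = (2;(1))
  P = {2,5}:  v_{2} + v_{5} = v_{1}  so sig = (2;(1))

Hence PRS(X_Σ) =
{ (2;()) ×2,  (2;(1)) ×3 }


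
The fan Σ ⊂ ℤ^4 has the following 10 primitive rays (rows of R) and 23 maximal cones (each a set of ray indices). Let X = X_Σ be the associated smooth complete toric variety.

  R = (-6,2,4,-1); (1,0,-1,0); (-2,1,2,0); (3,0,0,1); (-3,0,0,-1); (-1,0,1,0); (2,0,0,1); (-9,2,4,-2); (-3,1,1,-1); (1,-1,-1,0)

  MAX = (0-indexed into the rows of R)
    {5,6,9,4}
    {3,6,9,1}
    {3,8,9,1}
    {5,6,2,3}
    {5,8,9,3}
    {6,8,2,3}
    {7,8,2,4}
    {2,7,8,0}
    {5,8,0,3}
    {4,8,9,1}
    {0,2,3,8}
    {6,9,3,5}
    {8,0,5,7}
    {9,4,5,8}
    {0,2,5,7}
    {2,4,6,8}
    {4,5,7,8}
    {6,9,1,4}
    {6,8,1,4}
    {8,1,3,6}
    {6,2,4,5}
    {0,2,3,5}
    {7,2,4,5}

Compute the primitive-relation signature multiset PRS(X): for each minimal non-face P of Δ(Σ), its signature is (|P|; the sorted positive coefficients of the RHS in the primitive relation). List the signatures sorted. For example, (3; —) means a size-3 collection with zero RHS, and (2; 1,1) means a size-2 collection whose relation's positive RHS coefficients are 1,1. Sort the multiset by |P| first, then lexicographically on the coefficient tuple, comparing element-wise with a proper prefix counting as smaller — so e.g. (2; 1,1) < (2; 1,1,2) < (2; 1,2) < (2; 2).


Minimal non-faces — 15 found among 10 rays, 23 max cones:

  {1,5}:  v_{1} + v_{5} = 0  ⇒ sig = (2; —)
  {3,4}:  v_{3} + v_{4} = 0  ⇒ sig = (2; —)
  {0,4}:  v_{0} + v_{4} = v_{7}  ⇒ sig = (2; 1)
  {2,9}:  v_{2} + v_{9} = v_{5}  ⇒ sig = (2; 1)
  {3,7}:  v_{3} + v_{7} = v_{0}  ⇒ sig = (2; 1)
  {0,1}:  v_{0} + v_{1} = v_{2} + v_{8}  ⇒ sig = (2; 1,1)
  {1,2}:  v_{1} + v_{2} = v_{6} + v_{8}  ⇒ sig = (2; 1,1)
  {1,7}:  v_{1} + v_{7} = v_{2} + v_{4} + v_{8}  ⇒ sig = (2; 1,1,1)
  {7,9}:  v_{7} + v_{9} = v_{4} + 2·v_{5} + v_{8}  ⇒ sig = (2; 1,1,2)
  {0,9}:  v_{0} + v_{9} = 2·v_{5} + v_{8}  ⇒ sig = (2; 1,2)
  {6,7}:  v_{6} + v_{7} = 2·v_{2} + v_{4}  ⇒ sig = (2; 1,2)
  {0,6}:  v_{0} + v_{6} = 2·v_{2}  ⇒ sig = (2; 2)
  {6,8,9}:  v_{6} + v_{8} + v_{9} = 0  ⇒ sig = (3; —)
  {2,5,8}:  v_{2} + v_{5} + v_{8} = v_{0}  ⇒ sig = (3; 1)
  {5,6,8}:  v_{5} + v_{6} + v_{8} = v_{2}  ⇒ sig = (3; 1)

so the primitive-relation signature multiset is
    (2; —)
    (2; —)
    (2; 1)
    (2; 1)
    (2; 1)
    (2; 1,1)
    (2; 1,1)
    (2; 1,1,1)
    (2; 1,1,2)
    (2; 1,2)
    (2; 1,2)
    (2; 2)
    (3; —)
    (3; 1)
    (3; 1)


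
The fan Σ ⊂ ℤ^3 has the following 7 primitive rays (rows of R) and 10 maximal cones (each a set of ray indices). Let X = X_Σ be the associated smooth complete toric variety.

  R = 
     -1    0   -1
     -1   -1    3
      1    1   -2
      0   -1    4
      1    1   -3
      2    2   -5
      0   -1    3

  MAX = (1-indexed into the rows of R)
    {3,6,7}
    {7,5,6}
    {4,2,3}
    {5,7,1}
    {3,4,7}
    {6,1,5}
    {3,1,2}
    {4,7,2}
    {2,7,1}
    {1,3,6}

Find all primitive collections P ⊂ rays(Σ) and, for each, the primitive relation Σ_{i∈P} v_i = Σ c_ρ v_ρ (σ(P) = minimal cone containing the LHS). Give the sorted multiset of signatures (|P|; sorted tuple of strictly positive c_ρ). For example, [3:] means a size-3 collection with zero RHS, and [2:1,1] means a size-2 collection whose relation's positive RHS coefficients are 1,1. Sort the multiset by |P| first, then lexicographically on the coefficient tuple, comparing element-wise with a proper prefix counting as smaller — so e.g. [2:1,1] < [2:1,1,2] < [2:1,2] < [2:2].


Δ(Σ) — 7 vertices, 9 min non-faces:

  P = {2,5}:  v_{2} + v_{5} = 0  ⟹  sig = [2:]
  P = {1,4}:  v_{1} + v_{4} = v_{2}  ⟹  sig = [2:1]
  P = {2,6}:  v_{2} + v_{6} = v_{3}  ⟹  sig = [2:1]
  P = {3,5}:  v_{3} + v_{5} = v_{6}  ⟹  sig = [2:1]
  P = {4,5}:  v_{4} + v_{5} = v_{3} + v_{7}  ⟹  sig = [2:1,1]
  P = {4,6}:  v_{4} + v_{6} = 2·v_{3} + v_{7}  ⟹  sig = [2:1,2]
  P = {1,3,7}:  v_{1} + v_{3} + v_{7} = 0  ⟹  sig = [3:]
  P = {1,6,7}:  v_{1} + v_{6} + v_{7} = v_{5}  ⟹  sig = [3:1]
  P = {2,3,7}:  v_{2} + v_{3} + v_{7} = v_{4}  ⟹  sig = [3:1]

Sorted signature multiset PRS(X):
{ [2:],  [2:1] ×3,  [2:1,1],  [2:1,2],  [3:],  [3:1] ×2 }


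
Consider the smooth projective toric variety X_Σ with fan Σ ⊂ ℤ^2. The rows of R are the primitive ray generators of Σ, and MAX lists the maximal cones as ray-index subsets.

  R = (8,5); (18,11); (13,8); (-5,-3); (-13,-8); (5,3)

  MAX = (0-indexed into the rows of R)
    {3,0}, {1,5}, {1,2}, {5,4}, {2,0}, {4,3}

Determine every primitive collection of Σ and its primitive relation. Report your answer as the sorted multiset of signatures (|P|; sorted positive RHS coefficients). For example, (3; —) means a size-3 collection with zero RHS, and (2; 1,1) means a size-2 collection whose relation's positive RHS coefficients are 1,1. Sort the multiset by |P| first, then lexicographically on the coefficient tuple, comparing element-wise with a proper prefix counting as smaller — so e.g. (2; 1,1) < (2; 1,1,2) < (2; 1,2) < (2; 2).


Minimal non-faces — 9 found among 6 rays, 6 max cones:

  P={2,4}:  v_{2} + v_{4} = 0  ⇒ sig = (2; —)
  P={3,5}:  v_{3} + v_{5} = 0  ⇒ sig = (2; —)
  P={0,4}:  v_{0} + v_{4} = v_{3}  ⇒ sig = (2; 1)
  P={0,5}:  v_{0} + v_{5} = v_{2}  ⇒ sig = (2; 1)
  P={1,3}:  v_{1} + v_{3} = v_{2}  ⇒ sig = (2; 1)
  P={1,4}:  v_{1} + v_{4} = v_{5}  ⇒ sig = (2; 1)
  P={2,3}:  v_{2} + v_{3} = v_{0}  ⇒ sig = (2; 1)
  P={2,5}:  v_{2} + v_{5} = v_{1}  ⇒ sig = (2; 1)
  P={0,1}:  v_{0} + v_{1} = 2·v_{2}  ⇒ sig = (2; 2)

Sorted signature multiset PRS(X):
[(2; —), (2; —), (2; 1), (2; 1), (2; 1), (2; 1), (2; 1), (2; 1), (2; 2)]


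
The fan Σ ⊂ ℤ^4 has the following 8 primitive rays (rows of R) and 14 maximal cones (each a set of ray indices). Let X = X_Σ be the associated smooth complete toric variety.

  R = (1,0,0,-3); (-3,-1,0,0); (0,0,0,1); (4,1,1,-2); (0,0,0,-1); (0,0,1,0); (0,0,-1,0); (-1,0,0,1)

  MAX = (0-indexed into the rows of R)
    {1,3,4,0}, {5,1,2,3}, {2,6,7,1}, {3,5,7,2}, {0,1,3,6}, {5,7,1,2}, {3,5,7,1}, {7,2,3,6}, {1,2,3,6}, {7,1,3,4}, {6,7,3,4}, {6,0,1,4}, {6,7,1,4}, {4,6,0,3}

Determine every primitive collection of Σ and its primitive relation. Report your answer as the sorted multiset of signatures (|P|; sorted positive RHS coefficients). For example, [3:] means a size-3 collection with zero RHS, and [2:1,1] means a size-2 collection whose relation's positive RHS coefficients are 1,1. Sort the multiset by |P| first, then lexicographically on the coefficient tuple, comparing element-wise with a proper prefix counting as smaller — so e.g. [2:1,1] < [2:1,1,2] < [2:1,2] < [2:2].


Δ(Σ) — 8 vertices, 9 min non-faces:

  {2,4}:  v_{2} + v_{4} = 0 — sig = [2:]
  {5,6}:  v_{5} + v_{6} = 0 — sig = [2:]
  {0,2}:  v_{0} + v_{2} = v_{1} + v_{3} + v_{6} — sig = [2:1,1,1]
  {0,5}:  v_{0} + v_{5} = v_{1} + v_{3} + v_{4} — sig = [2:1,1,1]
  {4,5}:  v_{4} + v_{5} = v_{1} + v_{3} + v_{7} — sig = [2:1,1,1]
  {0,7}:  v_{0} + v_{7} = 2·v_{4} — sig = [2:2]
  {1,2,3,7}:  v_{1} + v_{2} + v_{3} + v_{7} = v_{5} — sig = [4:1]
  {1,3,4,6}:  v_{1} + v_{3} + v_{4} + v_{6} = v_{0} — sig = [4:1]
  {1,3,6,7}:  v_{1} + v_{3} + v_{6} + v_{7} = v_{4} — sig = [4:1]

so the primitive-relation signature multiset is
    [2:]
    [2:]
    [2:1,1,1]
    [2:1,1,1]
    [2:1,1,1]
    [2:2]
    [4:1]
    [4:1]
    [4:1]


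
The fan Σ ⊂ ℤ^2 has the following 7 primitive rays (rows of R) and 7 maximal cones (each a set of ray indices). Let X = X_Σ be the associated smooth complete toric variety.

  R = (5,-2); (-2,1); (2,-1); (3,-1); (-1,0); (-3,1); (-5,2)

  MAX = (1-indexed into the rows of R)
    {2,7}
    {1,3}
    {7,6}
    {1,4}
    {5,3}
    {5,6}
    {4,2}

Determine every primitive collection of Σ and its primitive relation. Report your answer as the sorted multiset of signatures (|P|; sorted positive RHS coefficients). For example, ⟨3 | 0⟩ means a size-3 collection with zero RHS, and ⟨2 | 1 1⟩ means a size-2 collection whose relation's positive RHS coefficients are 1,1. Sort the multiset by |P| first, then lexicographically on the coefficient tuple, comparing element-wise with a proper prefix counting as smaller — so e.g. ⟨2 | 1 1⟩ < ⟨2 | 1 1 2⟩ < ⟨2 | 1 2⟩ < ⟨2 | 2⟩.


Minimal non-faces — 14 found among 7 rays, 7 max cones:

  {1,7}:  v_{1} + v_{7} = 0  ⇒ sig = ⟨2 | 0⟩
  {2,3}:  v_{2} + v_{3} = 0  ⇒ sig = ⟨2 | 0⟩
  {4,6}:  v_{4} + v_{6} = 0  ⇒ sig = ⟨2 | 0⟩
  {1,2}:  v_{1} + v_{2} = v_{4}  ⇒ sig = ⟨2 | 1⟩
  {1,6}:  v_{1} + v_{6} = v_{3}  ⇒ sig = ⟨2 | 1⟩
  {2,5}:  v_{2} + v_{5} = v_{6}  ⇒ sig = ⟨2 | 1⟩
  {2,6}:  v_{2} + v_{6} = v_{7}  ⇒ sig = ⟨2 | 1⟩
  {3,4}:  v_{3} + v_{4} = v_{1}  ⇒ sig = ⟨2 | 1⟩
  {3,6}:  v_{3} + v_{6} = v_{5}  ⇒ sig = ⟨2 | 1⟩
  {3,7}:  v_{3} + v_{7} = v_{6}  ⇒ sig = ⟨2 | 1⟩
  {4,5}:  v_{4} + v_{5} = v_{3}  ⇒ sig = ⟨2 | 1⟩
  {4,7}:  v_{4} + v_{7} = v_{2}  ⇒ sig = ⟨2 | 1⟩
  {1,5}:  v_{1} + v_{5} = 2·v_{3}  ⇒ sig = ⟨2 | 2⟩
  {5,7}:  v_{5} + v_{7} = 2·v_{6}  ⇒ sig = ⟨2 | 2⟩

Signatures (|P|; sorted positive RHS coefficients), sorted:
    ⟨2 | 0⟩
    ⟨2 | 0⟩
    ⟨2 | 0⟩
    ⟨2 | 1⟩
    ⟨2 | 1⟩
    ⟨2 | 1⟩
    ⟨2 | 1⟩
    ⟨2 | 1⟩
    ⟨2 | 1⟩
    ⟨2 | 1⟩
    ⟨2 | 1⟩
    ⟨2 | 1⟩
    ⟨2 | 2⟩
    ⟨2 | 2⟩


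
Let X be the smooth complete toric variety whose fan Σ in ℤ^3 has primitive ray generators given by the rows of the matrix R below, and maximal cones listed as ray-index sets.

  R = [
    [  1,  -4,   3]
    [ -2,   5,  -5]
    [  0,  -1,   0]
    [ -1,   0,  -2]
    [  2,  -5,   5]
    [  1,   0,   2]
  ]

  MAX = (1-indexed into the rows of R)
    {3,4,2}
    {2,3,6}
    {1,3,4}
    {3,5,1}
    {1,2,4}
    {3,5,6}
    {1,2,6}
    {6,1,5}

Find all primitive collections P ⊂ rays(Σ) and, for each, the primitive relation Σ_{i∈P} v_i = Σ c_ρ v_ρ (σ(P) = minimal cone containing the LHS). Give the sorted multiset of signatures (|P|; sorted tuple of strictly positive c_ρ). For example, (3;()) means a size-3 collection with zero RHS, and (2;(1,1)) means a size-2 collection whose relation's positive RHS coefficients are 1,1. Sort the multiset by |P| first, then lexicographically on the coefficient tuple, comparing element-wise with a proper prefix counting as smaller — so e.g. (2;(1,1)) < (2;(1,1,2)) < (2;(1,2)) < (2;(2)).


The 5 primitive collections of Σ (r=6, n=3):

  • {2,5}:  v_{2} + v_{5} = 0 — sig = (2;())
  • {4,6}:  v_{4} + v_{6} = 0 — sig = (2;())
  • {4,5}:  v_{4} + v_{5} = v_{1} + v_{3} — sig = (2;(1,1))
  • {1,2,3}:  v_{1} + v_{2} + v_{3} = v_{4} — sig = (3;(1))
  • {1,3,6}:  v_{1} + v_{3} + v_{6} = v_{5} — sig = (3;(1))

Signatures (|P|; sorted positive RHS coefficients), sorted:
{ (2;()) ×2,  (2;(1,1)),  (3;(1)) ×2 }


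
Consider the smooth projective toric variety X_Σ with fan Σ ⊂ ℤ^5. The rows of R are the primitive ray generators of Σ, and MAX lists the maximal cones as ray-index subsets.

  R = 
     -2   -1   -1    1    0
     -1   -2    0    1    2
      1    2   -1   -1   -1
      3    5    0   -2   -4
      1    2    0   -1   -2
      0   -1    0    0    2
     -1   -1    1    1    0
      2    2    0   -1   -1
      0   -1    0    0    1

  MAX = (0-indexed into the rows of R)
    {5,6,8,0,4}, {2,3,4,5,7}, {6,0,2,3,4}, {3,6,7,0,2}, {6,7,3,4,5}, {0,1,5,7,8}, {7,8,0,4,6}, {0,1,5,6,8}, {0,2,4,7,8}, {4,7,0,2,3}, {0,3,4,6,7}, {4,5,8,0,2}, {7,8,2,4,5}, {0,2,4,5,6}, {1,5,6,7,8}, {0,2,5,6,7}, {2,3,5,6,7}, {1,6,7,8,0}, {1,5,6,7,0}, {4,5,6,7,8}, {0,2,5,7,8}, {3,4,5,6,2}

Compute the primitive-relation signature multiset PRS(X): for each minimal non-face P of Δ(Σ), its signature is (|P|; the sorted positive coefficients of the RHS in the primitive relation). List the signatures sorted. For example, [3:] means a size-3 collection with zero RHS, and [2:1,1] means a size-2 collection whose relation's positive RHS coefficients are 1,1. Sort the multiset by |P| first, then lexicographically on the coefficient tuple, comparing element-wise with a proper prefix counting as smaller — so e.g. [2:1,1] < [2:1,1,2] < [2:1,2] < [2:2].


Minimal non-faces — 9 found among 9 rays, 22 max cones:

  {1,4}:  v_{1} + v_{4} = 0  ⇒ sig = [2:]
  {3,8}:  v_{3} + v_{8} = v_{4} + v_{7}  ⇒ sig = [2:1,1]
  {1,2}:  v_{1} + v_{2} = v_{0} + v_{5} + v_{7}  ⇒ sig = [2:1,1,1]
  {1,3}:  v_{1} + v_{3} = v_{2} + v_{6} + v_{7}  ⇒ sig = [2:1,1,1]
  {2,6,8}:  v_{2} + v_{6} + v_{8} = 0  ⇒ sig = [3:]
  {0,3,5}:  v_{0} + v_{3} + v_{5} = 2·v_{2} + v_{6}  ⇒ sig = [3:1,2]
  {0,4,5,7}:  v_{0} + v_{4} + v_{5} + v_{7} = v_{2}  ⇒ sig = [4:1]
  {2,4,6,7}:  v_{2} + v_{4} + v_{6} + v_{7} = v_{3}  ⇒ sig = [4:1]
  {0,5,6,7,8}:  v_{0} + v_{5} + v_{6} + v_{7} + v_{8} = v_{1}  ⇒ sig = [5:1]

Sorted signature multiset PRS(X):
{ [2:],  [2:1,1],  [2:1,1,1] ×2,  [3:],  [3:1,2],  [4:1] ×2,  [5:1] }


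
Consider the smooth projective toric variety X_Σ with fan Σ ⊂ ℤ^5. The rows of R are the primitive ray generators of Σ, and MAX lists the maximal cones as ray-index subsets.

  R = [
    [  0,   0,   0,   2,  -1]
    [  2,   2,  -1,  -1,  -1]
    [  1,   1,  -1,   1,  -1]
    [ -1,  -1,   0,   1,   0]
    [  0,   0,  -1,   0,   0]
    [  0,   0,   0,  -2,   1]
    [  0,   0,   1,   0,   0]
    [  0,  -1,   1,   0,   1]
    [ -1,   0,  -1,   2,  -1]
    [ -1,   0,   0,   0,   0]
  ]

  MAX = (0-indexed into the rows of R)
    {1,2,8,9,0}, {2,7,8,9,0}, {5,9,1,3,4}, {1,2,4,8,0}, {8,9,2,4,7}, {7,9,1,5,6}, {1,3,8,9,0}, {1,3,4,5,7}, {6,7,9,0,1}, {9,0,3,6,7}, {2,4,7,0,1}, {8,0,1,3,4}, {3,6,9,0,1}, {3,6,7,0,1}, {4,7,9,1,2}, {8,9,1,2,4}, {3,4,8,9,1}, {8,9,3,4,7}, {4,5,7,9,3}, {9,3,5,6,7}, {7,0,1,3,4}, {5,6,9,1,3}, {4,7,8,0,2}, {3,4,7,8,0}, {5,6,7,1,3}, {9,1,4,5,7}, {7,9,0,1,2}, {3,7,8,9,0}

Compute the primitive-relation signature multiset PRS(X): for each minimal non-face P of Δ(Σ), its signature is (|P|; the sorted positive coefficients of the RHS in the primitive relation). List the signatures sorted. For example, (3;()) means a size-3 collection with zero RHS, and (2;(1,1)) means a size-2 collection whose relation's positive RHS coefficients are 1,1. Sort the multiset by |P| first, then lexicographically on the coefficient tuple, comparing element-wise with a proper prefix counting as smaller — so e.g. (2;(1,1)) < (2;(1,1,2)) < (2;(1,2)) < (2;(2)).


10 minimal non-faces of Δ(Σ) (on 10 rays):

  P={0,5}:  v_{0} + v_{5} = 0  so sig = (2;())
  P={4,6}:  v_{4} + v_{6} = 0  so sig = (2;())
  P={2,3}:  v_{2} + v_{3} = v_{0} + v_{4}  so sig = (2;(1,1))
  P={5,8}:  v_{5} + v_{8} = v_{4} + v_{9}  so sig = (2;(1,1))
  P={6,8}:  v_{6} + v_{8} = v_{0} + v_{9}  so sig = (2;(1,1))
  P={2,5}:  v_{2} + v_{5} = v_{1} + v_{4} + v_{7} + v_{9}  so sig = (2;(1,1,1,1))
  P={2,6}:  v_{2} + v_{6} = v_{0} + v_{1} + v_{7} + v_{9}  so sig = (2;(1,1,1,1))
  P={0,4,9}:  v_{0} + v_{4} + v_{9} = v_{8}  so sig = (3;(1))
  P={1,7,8}:  v_{1} + v_{7} + v_{8} = v_{2}  so sig = (3;(1))
  P={1,3,7,9}:  v_{1} + v_{3} + v_{7} + v_{9} = 0  so sig = (4;())

Signatures (|P|; sorted positive RHS coefficients), sorted:
    (2;())
    (2;())
    (2;(1,1))
    (2;(1,1))
    (2;(1,1))
    (2;(1,1,1,1))
    (2;(1,1,1,1))
    (3;(1))
    (3;(1))
    (4;())


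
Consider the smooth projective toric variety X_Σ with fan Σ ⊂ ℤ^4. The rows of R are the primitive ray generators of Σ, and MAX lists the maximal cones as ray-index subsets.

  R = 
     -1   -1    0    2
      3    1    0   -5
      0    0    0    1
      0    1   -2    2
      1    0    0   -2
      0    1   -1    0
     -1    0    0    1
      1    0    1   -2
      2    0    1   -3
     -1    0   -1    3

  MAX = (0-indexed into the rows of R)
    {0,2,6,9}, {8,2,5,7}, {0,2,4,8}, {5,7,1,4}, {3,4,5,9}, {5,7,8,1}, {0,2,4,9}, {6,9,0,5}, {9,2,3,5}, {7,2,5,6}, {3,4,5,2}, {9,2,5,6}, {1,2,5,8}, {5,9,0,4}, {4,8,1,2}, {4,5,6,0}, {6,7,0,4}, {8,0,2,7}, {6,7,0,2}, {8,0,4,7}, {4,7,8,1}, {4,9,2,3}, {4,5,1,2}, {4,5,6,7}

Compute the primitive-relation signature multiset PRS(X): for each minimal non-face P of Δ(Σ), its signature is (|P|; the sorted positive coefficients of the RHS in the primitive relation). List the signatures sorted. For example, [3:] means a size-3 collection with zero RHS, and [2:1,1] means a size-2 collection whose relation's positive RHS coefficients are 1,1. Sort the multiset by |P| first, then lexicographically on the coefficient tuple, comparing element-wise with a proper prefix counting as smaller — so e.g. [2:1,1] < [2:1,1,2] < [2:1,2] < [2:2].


Δ(Σ) — 10 vertices, 20 min non-faces:

  P={6,8}:  v_{6} + v_{8} = v_{7} ; sig = [2:1]
  P={7,9}:  v_{7} + v_{9} = v_{2} ; sig = [2:1]
  P={3,6}:  v_{3} + v_{6} = v_{5} + v_{9} ; sig = [2:1,1]
  P={1,6}:  v_{1} + v_{6} = v_{4} + v_{5} + v_{7} ; sig = [2:1,1,1]
  P={3,7}:  v_{3} + v_{7} = 2·v_{2} + v_{4} + v_{5} ; sig = [2:1,1,2]
  P={0,1}:  v_{0} + v_{1} = v_{2} + 2·v_{4} ; sig = [2:1,2]
  P={0,3}:  v_{0} + v_{3} = v_{4} + 2·v_{9} ; sig = [2:1,2]
  P={8,9}:  v_{8} + v_{9} = 2·v_{2} + v_{4} ; sig = [2:1,2]
  P={1,9}:  v_{1} + v_{9} = 2·v_{2} + 2·v_{4} + v_{5} ; sig = [2:1,2,2]
  P={3,8}:  v_{3} + v_{8} = 3·v_{2} + 2·v_{4} + v_{5} ; sig = [2:1,2,3]
  P={1,3}:  v_{1} + v_{3} = 3·v_{2} + 3·v_{4} + 2·v_{5} ; sig = [2:2,3,3]
  P={0,5,7}:  v_{0} + v_{5} + v_{7} = 0 ; sig = [3:]
  P={2,4,6}:  v_{2} + v_{4} + v_{6} = 0 ; sig = [3:]
  P={0,2,5}:  v_{0} + v_{2} + v_{5} = v_{9} ; sig = [3:1]
  P={2,4,7}:  v_{2} + v_{4} + v_{7} = v_{8} ; sig = [3:1]
  P={4,5,8}:  v_{4} + v_{5} + v_{8} = v_{1} ; sig = [3:1]
  P={0,5,8}:  v_{0} + v_{5} + v_{8} = v_{2} + v_{4} ; sig = [3:1,1]
  P={4,6,9}:  v_{4} + v_{6} + v_{9} = v_{0} + v_{5} ; sig = [3:1,1]
  P={1,2,7}:  v_{1} + v_{2} + v_{7} = v_{5} + 2·v_{8} ; sig = [3:1,2]
  P={2,4,5,9}:  v_{2} + v_{4} + v_{5} + v_{9} = v_{3} ; sig = [4:1]

Signatures (|P|; sorted positive RHS coefficients), sorted:
    [2:1]
    [2:1]
    [2:1,1]
    [2:1,1,1]
    [2:1,1,2]
    [2:1,2]
    [2:1,2]
    [2:1,2]
    [2:1,2,2]
    [2:1,2,3]
    [2:2,3,3]
    [3:]
    [3:]
    [3:1]
    [3:1]
    [3:1]
    [3:1,1]
    [3:1,1]
    [3:1,2]
    [4:1]


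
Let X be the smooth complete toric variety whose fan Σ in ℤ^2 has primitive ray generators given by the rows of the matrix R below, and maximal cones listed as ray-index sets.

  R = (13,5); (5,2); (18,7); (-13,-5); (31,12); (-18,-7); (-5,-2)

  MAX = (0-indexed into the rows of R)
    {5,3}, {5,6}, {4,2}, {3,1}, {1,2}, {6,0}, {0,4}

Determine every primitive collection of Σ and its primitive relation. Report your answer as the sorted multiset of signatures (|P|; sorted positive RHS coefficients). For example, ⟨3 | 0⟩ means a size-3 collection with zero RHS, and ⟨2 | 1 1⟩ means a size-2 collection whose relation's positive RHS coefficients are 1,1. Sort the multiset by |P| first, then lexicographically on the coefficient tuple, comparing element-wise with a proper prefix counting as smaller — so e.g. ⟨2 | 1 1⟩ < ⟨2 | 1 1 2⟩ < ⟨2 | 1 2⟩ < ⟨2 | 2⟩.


The 14 primitive collections of Σ (r=7, n=2):

  {0,3}:  v_{0} + v_{3} = 0  →  sig = ⟨2 | 0⟩
  {1,6}:  v_{1} + v_{6} = 0  →  sig = ⟨2 | 0⟩
  {2,5}:  v_{2} + v_{5} = 0  →  sig = ⟨2 | 0⟩
  {0,1}:  v_{0} + v_{1} = v_{2}  →  sig = ⟨2 | 1⟩
  {0,2}:  v_{0} + v_{2} = v_{4}  →  sig = ⟨2 | 1⟩
  {0,5}:  v_{0} + v_{5} = v_{6}  →  sig = ⟨2 | 1⟩
  {1,5}:  v_{1} + v_{5} = v_{3}  →  sig = ⟨2 | 1⟩
  {2,3}:  v_{2} + v_{3} = v_{1}  →  sig = ⟨2 | 1⟩
  {2,6}:  v_{2} + v_{6} = v_{0}  →  sig = ⟨2 | 1⟩
  {3,4}:  v_{3} + v_{4} = v_{2}  →  sig = ⟨2 | 1⟩
  {3,6}:  v_{3} + v_{6} = v_{5}  →  sig = ⟨2 | 1⟩
  {4,5}:  v_{4} + v_{5} = v_{0}  →  sig = ⟨2 | 1⟩
  {1,4}:  v_{1} + v_{4} = 2·v_{2}  →  sig = ⟨2 | 2⟩
  {4,6}:  v_{4} + v_{6} = 2·v_{0}  →  sig = ⟨2 | 2⟩

Hence PRS(X_Σ) =
{ ⟨2 | 0⟩ ×3,  ⟨2 | 1⟩ ×9,  ⟨2 | 2⟩ ×2 }


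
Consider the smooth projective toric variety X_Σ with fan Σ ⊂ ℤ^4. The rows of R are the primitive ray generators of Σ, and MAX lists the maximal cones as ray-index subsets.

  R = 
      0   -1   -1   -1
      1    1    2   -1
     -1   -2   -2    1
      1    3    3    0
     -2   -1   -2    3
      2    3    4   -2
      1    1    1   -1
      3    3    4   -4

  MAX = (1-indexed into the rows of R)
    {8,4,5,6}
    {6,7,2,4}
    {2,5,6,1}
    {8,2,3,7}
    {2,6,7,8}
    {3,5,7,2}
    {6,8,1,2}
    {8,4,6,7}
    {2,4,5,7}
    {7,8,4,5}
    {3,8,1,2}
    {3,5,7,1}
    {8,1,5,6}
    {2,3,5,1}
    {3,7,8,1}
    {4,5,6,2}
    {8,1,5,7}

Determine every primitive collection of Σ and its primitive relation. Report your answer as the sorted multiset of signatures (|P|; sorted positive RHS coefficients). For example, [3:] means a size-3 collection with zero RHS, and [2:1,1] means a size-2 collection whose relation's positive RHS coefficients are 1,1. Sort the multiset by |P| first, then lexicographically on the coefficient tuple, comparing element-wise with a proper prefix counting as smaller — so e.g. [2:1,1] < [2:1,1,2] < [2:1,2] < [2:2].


9 minimal non-faces of Δ(Σ) (on 8 rays):

  P = {3,6}:  v_{3} + v_{6} = v_{2}  ⇒ sig = [2:1]
  P = {1,4}:  v_{1} + v_{4} = v_{5} + v_{8}  ⇒ sig = [2:1,1]
  P = {3,4}:  v_{3} + v_{4} = v_{2} + v_{5} + v_{7}  ⇒ sig = [2:1,1,1]
  P = {3,5,8}:  v_{3} + v_{5} + v_{8} = 0  ⇒ sig = [3:]
  P = {1,6,7}:  v_{1} + v_{6} + v_{7} = v_{8}  ⇒ sig = [3:1]
  P = {2,5,8}:  v_{2} + v_{5} + v_{8} = v_{6}  ⇒ sig = [3:1]
  P = {5,6,7}:  v_{5} + v_{6} + v_{7} = v_{4}  ⇒ sig = [3:1]
  P = {1,2,7}:  v_{1} + v_{2} + v_{7} = v_{3} + v_{8}  ⇒ sig = [3:1,1]
  P = {2,4,8}:  v_{2} + v_{4} + v_{8} = 2·v_{6} + v_{7}  ⇒ sig = [3:1,2]

so the primitive-relation signature multiset is
{ [2:1],  [2:1,1],  [2:1,1,1],  [3:],  [3:1] ×3,  [3:1,1],  [3:1,2] }


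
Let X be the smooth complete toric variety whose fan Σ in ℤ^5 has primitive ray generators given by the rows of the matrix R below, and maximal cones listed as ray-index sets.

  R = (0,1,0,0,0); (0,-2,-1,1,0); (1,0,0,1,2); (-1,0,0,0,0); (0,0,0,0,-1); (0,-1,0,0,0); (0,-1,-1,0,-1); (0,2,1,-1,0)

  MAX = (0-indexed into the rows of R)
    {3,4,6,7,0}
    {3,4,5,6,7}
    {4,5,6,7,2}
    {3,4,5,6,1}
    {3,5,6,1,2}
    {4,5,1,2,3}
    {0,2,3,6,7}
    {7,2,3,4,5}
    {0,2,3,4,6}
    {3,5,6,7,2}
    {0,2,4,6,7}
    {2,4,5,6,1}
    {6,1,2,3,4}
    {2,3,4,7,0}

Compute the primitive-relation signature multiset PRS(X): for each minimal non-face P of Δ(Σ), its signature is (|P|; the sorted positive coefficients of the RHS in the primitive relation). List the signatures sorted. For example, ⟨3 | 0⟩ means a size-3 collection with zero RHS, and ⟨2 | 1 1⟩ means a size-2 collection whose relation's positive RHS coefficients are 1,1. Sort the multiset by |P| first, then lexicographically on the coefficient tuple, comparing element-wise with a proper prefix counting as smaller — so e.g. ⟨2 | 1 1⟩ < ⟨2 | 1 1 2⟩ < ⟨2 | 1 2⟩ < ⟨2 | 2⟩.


Σ has 5 primitive collections:

  P = {0,5}:  v_{0} + v_{5} = 0 — sig = ⟨2 | 0⟩
  P = {1,7}:  v_{1} + v_{7} = 0 — sig = ⟨2 | 0⟩
  P = {0,1}:  v_{0} + v_{1} = v_{2} + v_{3} + v_{4} + v_{6} — sig = ⟨2 | 1 1 1 1⟩
  P = {2,3,4,5,6}:  v_{2} + v_{3} + v_{4} + v_{5} + v_{6} = v_{1} — sig = ⟨5 | 1⟩
  P = {2,3,4,6,7}:  v_{2} + v_{3} + v_{4} + v_{6} + v_{7} = v_{0} — sig = ⟨5 | 1⟩

so the primitive-relation signature multiset is
    |P|=2: 3 collections, coeffs (), (), (1,1,1,1)
    |P|=5: 2 collections, coeffs (1), (1)


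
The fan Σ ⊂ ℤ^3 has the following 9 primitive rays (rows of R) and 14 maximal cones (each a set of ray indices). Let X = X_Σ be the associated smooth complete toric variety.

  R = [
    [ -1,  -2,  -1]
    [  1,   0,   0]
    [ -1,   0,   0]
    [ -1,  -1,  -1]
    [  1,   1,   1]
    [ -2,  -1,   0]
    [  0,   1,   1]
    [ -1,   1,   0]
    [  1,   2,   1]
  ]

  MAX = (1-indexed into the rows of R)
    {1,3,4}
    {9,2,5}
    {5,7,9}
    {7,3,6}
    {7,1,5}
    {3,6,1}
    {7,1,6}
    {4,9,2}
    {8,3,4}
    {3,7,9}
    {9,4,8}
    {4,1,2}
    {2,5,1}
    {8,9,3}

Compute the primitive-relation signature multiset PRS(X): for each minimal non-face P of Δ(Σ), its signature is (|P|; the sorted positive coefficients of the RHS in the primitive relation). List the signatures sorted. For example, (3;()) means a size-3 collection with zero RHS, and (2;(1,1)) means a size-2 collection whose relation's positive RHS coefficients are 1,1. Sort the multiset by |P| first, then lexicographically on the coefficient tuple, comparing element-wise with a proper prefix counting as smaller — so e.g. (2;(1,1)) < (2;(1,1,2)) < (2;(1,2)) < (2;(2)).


Σ has 17 primitive collections:

  P = {1,9}:  v_{1} + v_{9} = 0 ; sig = (2;())
  P = {2,3}:  v_{2} + v_{3} = 0 ; sig = (2;())
  P = {4,5}:  v_{4} + v_{5} = 0 ; sig = (2;())
  P = {2,7}:  v_{2} + v_{7} = v_{5} ; sig = (2;(1))
  P = {3,5}:  v_{3} + v_{5} = v_{7} ; sig = (2;(1))
  P = {4,7}:  v_{4} + v_{7} = v_{3} ; sig = (2;(1))
  P = {1,8}:  v_{1} + v_{8} = v_{3} + v_{4} ; sig = (2;(1,1))
  P = {2,6}:  v_{2} + v_{6} = v_{1} + v_{7} ; sig = (2;(1,1))
  P = {2,8}:  v_{2} + v_{8} = v_{4} + v_{9} ; sig = (2;(1,1))
  P = {5,8}:  v_{5} + v_{8} = v_{3} + v_{9} ; sig = (2;(1,1))
  P = {6,9}:  v_{6} + v_{9} = v_{3} + v_{7} ; sig = (2;(1,1))
  P = {4,6}:  v_{4} + v_{6} = v_{1} + 2·v_{3} ; sig = (2;(1,2))
  P = {5,6}:  v_{5} + v_{6} = v_{1} + 2·v_{7} ; sig = (2;(1,2))
  P = {7,8}:  v_{7} + v_{8} = 2·v_{3} + v_{9} ; sig = (2;(1,2))
  P = {6,8}:  v_{6} + v_{8} = 3·v_{3} ; sig = (2;(3))
  P = {1,3,7}:  v_{1} + v_{3} + v_{7} = v_{6} ; sig = (3;(1))
  P = {3,4,9}:  v_{3} + v_{4} + v_{9} = v_{8} ; sig = (3;(1))

Signatures (|P|; sorted positive RHS coefficients), sorted:
{ (2;()) ×3,  (2;(1)) ×3,  (2;(1,1)) ×5,  (2;(1,2)) ×3,  (2;(3)),  (3;(1)) ×2 }


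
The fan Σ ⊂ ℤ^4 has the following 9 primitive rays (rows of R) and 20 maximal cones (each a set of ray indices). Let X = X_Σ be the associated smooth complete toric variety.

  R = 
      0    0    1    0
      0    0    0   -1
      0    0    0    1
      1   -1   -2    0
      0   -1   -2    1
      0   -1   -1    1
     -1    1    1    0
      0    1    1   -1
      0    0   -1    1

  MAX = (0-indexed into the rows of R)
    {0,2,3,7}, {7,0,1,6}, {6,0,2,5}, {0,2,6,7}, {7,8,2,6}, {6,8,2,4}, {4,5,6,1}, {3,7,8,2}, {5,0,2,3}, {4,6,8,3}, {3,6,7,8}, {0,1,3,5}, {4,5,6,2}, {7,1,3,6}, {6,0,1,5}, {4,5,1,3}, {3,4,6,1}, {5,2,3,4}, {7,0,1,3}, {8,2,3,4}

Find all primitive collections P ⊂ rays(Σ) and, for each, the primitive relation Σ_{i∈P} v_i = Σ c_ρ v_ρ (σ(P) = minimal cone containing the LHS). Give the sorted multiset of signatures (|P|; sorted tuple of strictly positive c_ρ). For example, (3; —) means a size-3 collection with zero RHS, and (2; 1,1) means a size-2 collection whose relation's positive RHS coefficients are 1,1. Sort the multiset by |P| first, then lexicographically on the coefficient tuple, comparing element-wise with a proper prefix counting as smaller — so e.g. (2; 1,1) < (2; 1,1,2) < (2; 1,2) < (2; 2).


|primitive collections| = 10. Relations:

  P={1,2}:  v_{1} + v_{2} = 0 — sig = (2; —)
  P={5,7}:  v_{5} + v_{7} = 0 — sig = (2; —)
  P={0,4}:  v_{0} + v_{4} = v_{5} — sig = (2; 1)
  P={0,8}:  v_{0} + v_{8} = v_{2} — sig = (2; 1)
  P={1,8}:  v_{1} + v_{8} = v_{3} + v_{6} — sig = (2; 1,1)
  P={4,7}:  v_{4} + v_{7} = v_{3} + v_{6} — sig = (2; 1,1)
  P={5,8}:  v_{5} + v_{8} = v_{2} + v_{4} — sig = (2; 1,1)
  P={0,3,6}:  v_{0} + v_{3} + v_{6} = 0 — sig = (3; —)
  P={2,3,6}:  v_{2} + v_{3} + v_{6} = v_{8} — sig = (3; 1)
  P={3,5,6}:  v_{3} + v_{5} + v_{6} = v_{4} — sig = (3; 1)

Hence PRS(X_Σ) =
    (2; —)
    (2; —)
    (2; 1)
    (2; 1)
    (2; 1,1)
    (2; 1,1)
    (2; 1,1)
    (3; —)
    (3; 1)
    (3; 1)
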